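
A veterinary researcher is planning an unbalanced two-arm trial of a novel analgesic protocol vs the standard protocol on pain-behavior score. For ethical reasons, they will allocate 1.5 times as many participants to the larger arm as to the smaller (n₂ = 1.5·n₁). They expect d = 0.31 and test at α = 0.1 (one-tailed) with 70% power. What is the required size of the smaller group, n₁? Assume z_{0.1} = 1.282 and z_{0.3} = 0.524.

With allocation ratio k = n₂/n₁ = 1.5, Var(x̄₁−x̄₂) = σ²(1/n₁ + 1/(k·n₁)) = σ²·(k+1)/(k·n₁).
So n₁ = (1 + 1/k)·((z_{α} + z_β)/d)² = 1.667 × (1.806/0.31)².
n₁ = 1.667 × 33.94 = 56.6.
Round up: n₁ = 57, giving n₂ = ⌈1.5 × 57⌉ = ⌈85.5⌉ = 86.

n₁ = 57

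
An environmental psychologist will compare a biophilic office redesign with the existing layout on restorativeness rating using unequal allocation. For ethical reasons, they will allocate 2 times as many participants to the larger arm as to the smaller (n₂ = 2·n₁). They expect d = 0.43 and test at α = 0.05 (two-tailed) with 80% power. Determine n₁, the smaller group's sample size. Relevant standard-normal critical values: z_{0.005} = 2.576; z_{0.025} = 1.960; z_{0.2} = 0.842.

With allocation ratio k = n₂/n₁ = 2, Var(x̄₁−x̄₂) = σ²(1/n₁ + 1/(k·n₁)) = σ²·(k+1)/(k·n₁).
So n₁ = (1 + 1/k)·((z_{α/2} + z_β)/d)² = 1.500 × (2.802/0.43)².
n₁ = 1.500 × 42.46 = 63.7.
Round up: n₁ = 64, giving n₂ = 2 × 64 = 128.

n₁ = 64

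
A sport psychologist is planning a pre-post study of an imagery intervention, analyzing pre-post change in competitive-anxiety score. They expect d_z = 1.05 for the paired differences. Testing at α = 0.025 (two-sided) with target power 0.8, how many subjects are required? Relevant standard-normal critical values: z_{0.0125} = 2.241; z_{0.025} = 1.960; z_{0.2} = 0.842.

n = 9 pairs

For a paired (one-sample on differences) test: n = ((z_{α/2} + z_β) / d)².
z_{α/2} + z_β = 2.241 + 0.842 = 3.083.
n = (3.083 / 1.05)² = 2.936² = 8.62.
Round up.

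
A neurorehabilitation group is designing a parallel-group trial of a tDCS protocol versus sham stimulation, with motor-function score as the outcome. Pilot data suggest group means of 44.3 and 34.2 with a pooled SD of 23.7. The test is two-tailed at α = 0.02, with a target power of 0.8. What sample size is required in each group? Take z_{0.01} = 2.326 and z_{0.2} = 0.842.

n = 111 per group

Cohen's d = |M₁ − M₂| / SD_pooled = |44.3 − 34.2| / 23.7 = 10.1 / 23.7 = 0.426.
For two independent groups with equal n: n = 2·((z_{α/2} + z_β) / d)².
z_{α/2} + z_β = 2.326 + 0.842 = 3.168.
n = 2 × (3.168 / 0.426)² = 2 × 7.437² = 2 × 55.30 = 110.6.
Round up to the next whole participant.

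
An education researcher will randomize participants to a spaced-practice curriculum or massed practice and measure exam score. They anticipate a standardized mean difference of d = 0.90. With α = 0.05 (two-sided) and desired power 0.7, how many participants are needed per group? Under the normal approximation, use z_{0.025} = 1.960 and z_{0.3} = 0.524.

For two independent groups with equal n: n = 2·((z_{α/2} + z_β) / d)².
z_{α/2} + z_β = 1.960 + 0.524 = 2.484.
n = 2 × (2.484 / 0.90)² = 2 × 2.760² = 2 × 7.62 = 15.2.
Round up to the next whole participant.

n = 16 per group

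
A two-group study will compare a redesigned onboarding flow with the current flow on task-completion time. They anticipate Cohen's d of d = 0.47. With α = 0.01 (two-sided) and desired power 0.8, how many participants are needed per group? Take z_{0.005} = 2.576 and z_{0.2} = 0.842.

n = 106 per group

For two independent groups with equal n: n = 2·((z_{α/2} + z_β) / d)².
z_{α/2} + z_β = 2.576 + 0.842 = 3.418.
n = 2 × (3.418 / 0.47)² = 2 × 7.272² = 2 × 52.89 = 105.8.
Round up to the next whole participant.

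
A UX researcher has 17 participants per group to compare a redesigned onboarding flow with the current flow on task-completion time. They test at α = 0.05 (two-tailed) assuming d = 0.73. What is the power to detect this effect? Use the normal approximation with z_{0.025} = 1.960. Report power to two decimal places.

power ≈ 0.57

For two equal groups, power = Φ(d·√(n/2) − z_{α/2}).
d·√(n/2) = 0.73 × √(17/2) = 0.73 × 2.915 = 2.128.
z_β = 2.128 − 1.960 = 0.168.
Power = Φ(0.168) = 0.567.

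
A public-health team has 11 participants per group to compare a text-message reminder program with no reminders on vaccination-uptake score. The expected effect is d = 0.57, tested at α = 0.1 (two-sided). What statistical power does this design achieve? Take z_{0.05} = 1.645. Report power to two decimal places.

power ≈ 0.38

For two equal groups, power = Φ(d·√(n/2) − z_{α/2}).
d·√(n/2) = 0.57 × √(11/2) = 0.57 × 2.345 = 1.337.
z_β = 1.337 − 1.645 = -0.308.
Power = Φ(-0.308) = 0.379.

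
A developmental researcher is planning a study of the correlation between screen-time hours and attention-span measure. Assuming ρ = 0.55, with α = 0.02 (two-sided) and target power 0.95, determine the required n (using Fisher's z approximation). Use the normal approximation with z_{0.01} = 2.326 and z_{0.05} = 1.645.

n = 45

Fisher's z: C = ½·ln((1+r)/(1−r)) = ½·ln(3.4444) = 0.6184.
n = ((z_{α/2} + z_β)/C)² + 3.
(2.326 + 1.645) / 0.6184 = 3.971 / 0.6184 = 6.421.
n = 6.421² + 3 = 41.23 + 3 = 44.2.
Round up.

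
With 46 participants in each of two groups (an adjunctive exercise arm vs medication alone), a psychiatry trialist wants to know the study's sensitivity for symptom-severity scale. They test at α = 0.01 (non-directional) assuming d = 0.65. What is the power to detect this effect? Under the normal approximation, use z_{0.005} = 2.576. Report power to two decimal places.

power ≈ 0.71

For two equal groups, power = Φ(d·√(n/2) − z_{α/2}).
d·√(n/2) = 0.65 × √(46/2) = 0.65 × 4.796 = 3.117.
z_β = 3.117 − 2.576 = 0.541.
Power = Φ(0.541) = 0.706.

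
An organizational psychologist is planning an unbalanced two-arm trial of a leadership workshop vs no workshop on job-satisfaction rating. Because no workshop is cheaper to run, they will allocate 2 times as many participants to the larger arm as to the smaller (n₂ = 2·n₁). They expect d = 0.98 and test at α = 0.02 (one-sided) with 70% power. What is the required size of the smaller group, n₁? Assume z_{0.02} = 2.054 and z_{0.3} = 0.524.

With allocation ratio k = n₂/n₁ = 2, Var(x̄₁−x̄₂) = σ²(1/n₁ + 1/(k·n₁)) = σ²·(k+1)/(k·n₁).
So n₁ = (1 + 1/k)·((z_{α} + z_β)/d)² = 1.500 × (2.578/0.98)².
n₁ = 1.500 × 6.92 = 10.4.
Round up: n₁ = 11, giving n₂ = 2 × 11 = 22.

n₁ = 11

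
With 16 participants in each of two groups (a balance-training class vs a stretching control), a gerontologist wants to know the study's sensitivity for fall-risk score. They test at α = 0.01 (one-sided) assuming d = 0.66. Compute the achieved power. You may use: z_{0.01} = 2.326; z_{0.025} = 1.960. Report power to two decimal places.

power ≈ 0.32

For two equal groups, power = Φ(d·√(n/2) − z_{α}).
d·√(n/2) = 0.66 × √(16/2) = 0.66 × 2.828 = 1.867.
z_β = 1.867 − 2.326 = -0.459.
Power = Φ(-0.459) = 0.323.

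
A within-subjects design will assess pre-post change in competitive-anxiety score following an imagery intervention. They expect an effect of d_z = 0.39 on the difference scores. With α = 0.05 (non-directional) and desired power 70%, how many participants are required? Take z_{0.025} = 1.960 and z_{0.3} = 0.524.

n = 41 pairs

For a paired (one-sample on differences) test: n = ((z_{α/2} + z_β) / d)².
z_{α/2} + z_β = 1.960 + 0.524 = 2.484.
n = (2.484 / 0.39)² = 6.369² = 40.57.
Round up.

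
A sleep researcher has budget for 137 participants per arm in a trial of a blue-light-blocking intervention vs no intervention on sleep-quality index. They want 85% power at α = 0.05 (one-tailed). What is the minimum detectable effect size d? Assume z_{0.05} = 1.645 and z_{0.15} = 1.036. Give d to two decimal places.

d_min ≈ 0.32

For two independent groups of n = 137 each: d_min = (z_{α} + z_β)·√(2/n).
z-sum = 1.645 + 1.036 = 2.681.
d_min = 2.681 × √(2/137) = 2.681 × 0.1208 = 0.324.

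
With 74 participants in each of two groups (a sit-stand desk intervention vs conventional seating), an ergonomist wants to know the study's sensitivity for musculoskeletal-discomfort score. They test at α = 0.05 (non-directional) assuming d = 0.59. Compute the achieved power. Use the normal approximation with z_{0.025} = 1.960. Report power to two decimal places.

power ≈ 0.95

For two equal groups, power = Φ(d·√(n/2) − z_{α/2}).
d·√(n/2) = 0.59 × √(74/2) = 0.59 × 6.083 = 3.589.
z_β = 3.589 − 1.960 = 1.629.
Power = Φ(1.629) = 0.948.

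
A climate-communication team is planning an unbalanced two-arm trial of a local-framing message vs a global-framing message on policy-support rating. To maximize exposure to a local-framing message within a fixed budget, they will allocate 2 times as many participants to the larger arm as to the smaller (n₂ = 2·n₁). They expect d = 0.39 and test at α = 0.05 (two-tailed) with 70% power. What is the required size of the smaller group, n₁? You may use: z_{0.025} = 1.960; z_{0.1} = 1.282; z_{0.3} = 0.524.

n₁ = 61

With allocation ratio k = n₂/n₁ = 2, Var(x̄₁−x̄₂) = σ²(1/n₁ + 1/(k·n₁)) = σ²·(k+1)/(k·n₁).
So n₁ = (1 + 1/k)·((z_{α/2} + z_β)/d)² = 1.500 × (2.484/0.39)².
n₁ = 1.500 × 40.57 = 60.9.
Round up: n₁ = 61, giving n₂ = 2 × 61 = 122.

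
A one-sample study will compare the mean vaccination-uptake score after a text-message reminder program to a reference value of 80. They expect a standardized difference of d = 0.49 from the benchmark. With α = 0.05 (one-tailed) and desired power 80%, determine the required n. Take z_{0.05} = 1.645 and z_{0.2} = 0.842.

For a one-sample test: n = ((z_{α} + z_β) / d)².
z_{α} + z_β = 1.645 + 0.842 = 2.487.
n = (2.487 / 0.49)² = 5.076² = 25.76.
Round up.

n = 26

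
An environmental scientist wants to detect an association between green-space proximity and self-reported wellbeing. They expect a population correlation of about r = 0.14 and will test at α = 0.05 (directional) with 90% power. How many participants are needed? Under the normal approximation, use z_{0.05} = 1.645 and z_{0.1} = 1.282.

n = 435

Fisher's z: C = ½·ln((1+r)/(1−r)) = ½·ln(1.3256) = 0.1409.
n = ((z_{α} + z_β)/C)² + 3.
(1.645 + 1.282) / 0.1409 = 2.927 / 0.1409 = 20.774.
n = 20.774² + 3 = 431.54 + 3 = 434.5.
Round up.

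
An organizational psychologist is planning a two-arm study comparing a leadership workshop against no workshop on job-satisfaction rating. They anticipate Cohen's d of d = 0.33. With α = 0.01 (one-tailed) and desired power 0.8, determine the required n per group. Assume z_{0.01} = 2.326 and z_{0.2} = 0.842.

For two independent groups with equal n: n = 2·((z_{α} + z_β) / d)².
z_{α} + z_β = 2.326 + 0.842 = 3.168.
n = 2 × (3.168 / 0.33)² = 2 × 9.600² = 2 × 92.16 = 184.3.
Round up to the next whole participant.

n = 185 per group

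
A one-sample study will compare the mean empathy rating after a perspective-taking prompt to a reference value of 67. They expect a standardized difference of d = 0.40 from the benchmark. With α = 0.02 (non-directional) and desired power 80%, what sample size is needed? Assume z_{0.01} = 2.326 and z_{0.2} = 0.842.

For a one-sample test: n = ((z_{α/2} + z_β) / d)².
z_{α/2} + z_β = 2.326 + 0.842 = 3.168.
n = (3.168 / 0.40)² = 7.920² = 62.73.
Round up.

n = 63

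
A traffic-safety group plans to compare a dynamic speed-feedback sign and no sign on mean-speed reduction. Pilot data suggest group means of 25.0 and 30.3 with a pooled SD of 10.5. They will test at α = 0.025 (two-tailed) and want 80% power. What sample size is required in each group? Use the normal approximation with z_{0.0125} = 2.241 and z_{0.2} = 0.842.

n = 75 per group

Cohen's d = |M₁ − M₂| / SD_pooled = |25.0 − 30.3| / 10.5 = 5.3 / 10.5 = 0.505.
For two independent groups with equal n: n = 2·((z_{α/2} + z_β) / d)².
z_{α/2} + z_β = 2.241 + 0.842 = 3.083.
n = 2 × (3.083 / 0.505)² = 2 × 6.105² = 2 × 37.27 = 74.5.
Round up to the next whole participant.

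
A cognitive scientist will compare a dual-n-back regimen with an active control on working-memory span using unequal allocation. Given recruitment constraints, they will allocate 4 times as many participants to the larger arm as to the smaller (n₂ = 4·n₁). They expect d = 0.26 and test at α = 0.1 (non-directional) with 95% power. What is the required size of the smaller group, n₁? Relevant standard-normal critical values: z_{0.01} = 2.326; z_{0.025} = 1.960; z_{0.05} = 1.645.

With allocation ratio k = n₂/n₁ = 4, Var(x̄₁−x̄₂) = σ²(1/n₁ + 1/(k·n₁)) = σ²·(k+1)/(k·n₁).
So n₁ = (1 + 1/k)·((z_{α/2} + z_β)/d)² = 1.250 × (3.290/0.26)².
n₁ = 1.250 × 160.12 = 200.1.
Round up: n₁ = 201, giving n₂ = 4 × 201 = 804.

n₁ = 201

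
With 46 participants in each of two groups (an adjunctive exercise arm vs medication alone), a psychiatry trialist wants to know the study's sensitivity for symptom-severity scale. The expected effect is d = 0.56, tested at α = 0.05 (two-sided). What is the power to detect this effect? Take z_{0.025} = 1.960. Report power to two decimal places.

power ≈ 0.77

For two equal groups, power = Φ(d·√(n/2) − z_{α/2}).
d·√(n/2) = 0.56 × √(46/2) = 0.56 × 4.796 = 2.686.
z_β = 2.686 − 1.960 = 0.726.
Power = Φ(0.726) = 0.766.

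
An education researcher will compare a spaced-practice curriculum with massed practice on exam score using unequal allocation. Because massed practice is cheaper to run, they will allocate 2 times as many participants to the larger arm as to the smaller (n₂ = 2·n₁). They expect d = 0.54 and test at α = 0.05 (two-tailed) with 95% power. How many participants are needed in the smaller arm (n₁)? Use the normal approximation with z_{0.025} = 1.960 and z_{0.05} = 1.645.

n₁ = 67

With allocation ratio k = n₂/n₁ = 2, Var(x̄₁−x̄₂) = σ²(1/n₁ + 1/(k·n₁)) = σ²·(k+1)/(k·n₁).
So n₁ = (1 + 1/k)·((z_{α/2} + z_β)/d)² = 1.500 × (3.605/0.54)².
n₁ = 1.500 × 44.57 = 66.9.
Round up: n₁ = 67, giving n₂ = 2 × 67 = 134.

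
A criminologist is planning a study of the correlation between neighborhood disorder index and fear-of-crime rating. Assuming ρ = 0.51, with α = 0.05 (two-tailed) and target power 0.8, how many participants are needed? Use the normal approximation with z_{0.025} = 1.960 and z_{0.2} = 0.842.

Fisher's z: C = ½·ln((1+r)/(1−r)) = ½·ln(3.0816) = 0.5627.
n = ((z_{α/2} + z_β)/C)² + 3.
(1.960 + 0.842) / 0.5627 = 2.802 / 0.5627 = 4.980.
n = 4.980² + 3 = 24.80 + 3 = 27.8.
Round up.

n = 28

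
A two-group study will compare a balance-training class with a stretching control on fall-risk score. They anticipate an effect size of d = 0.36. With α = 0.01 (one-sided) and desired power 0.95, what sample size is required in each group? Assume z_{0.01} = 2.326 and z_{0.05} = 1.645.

n = 244 per group

For two independent groups with equal n: n = 2·((z_{α} + z_β) / d)².
z_{α} + z_β = 2.326 + 1.645 = 3.971.
n = 2 × (3.971 / 0.36)² = 2 × 11.031² = 2 × 121.67 = 243.3.
Round up to the next whole participant.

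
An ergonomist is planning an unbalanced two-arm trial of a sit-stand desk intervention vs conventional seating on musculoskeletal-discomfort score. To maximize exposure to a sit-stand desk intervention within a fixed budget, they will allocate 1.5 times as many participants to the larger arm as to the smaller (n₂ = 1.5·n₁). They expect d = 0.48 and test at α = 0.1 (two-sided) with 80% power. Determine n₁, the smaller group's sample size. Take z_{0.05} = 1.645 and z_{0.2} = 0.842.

With allocation ratio k = n₂/n₁ = 1.5, Var(x̄₁−x̄₂) = σ²(1/n₁ + 1/(k·n₁)) = σ²·(k+1)/(k·n₁).
So n₁ = (1 + 1/k)·((z_{α/2} + z_β)/d)² = 1.667 × (2.487/0.48)².
n₁ = 1.667 × 26.85 = 44.7.
Round up: n₁ = 45, giving n₂ = ⌈1.5 × 45⌉ = ⌈67.5⌉ = 68.

n₁ = 45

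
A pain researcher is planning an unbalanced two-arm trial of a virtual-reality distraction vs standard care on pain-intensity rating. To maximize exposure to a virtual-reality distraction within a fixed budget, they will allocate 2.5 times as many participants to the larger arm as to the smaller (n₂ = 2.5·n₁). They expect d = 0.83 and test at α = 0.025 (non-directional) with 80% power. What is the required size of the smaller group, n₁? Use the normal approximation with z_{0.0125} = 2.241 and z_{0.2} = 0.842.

With allocation ratio k = n₂/n₁ = 2.5, Var(x̄₁−x̄₂) = σ²(1/n₁ + 1/(k·n₁)) = σ²·(k+1)/(k·n₁).
So n₁ = (1 + 1/k)·((z_{α/2} + z_β)/d)² = 1.400 × (3.083/0.83)².
n₁ = 1.400 × 13.80 = 19.3.
Round up: n₁ = 20, giving n₂ = 2.5 × 20 = 50.

n₁ = 20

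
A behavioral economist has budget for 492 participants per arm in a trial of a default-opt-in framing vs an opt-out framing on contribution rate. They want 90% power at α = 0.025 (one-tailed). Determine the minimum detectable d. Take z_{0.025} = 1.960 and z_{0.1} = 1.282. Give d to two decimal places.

For two independent groups of n = 492 each: d_min = (z_{α} + z_β)·√(2/n).
z-sum = 1.960 + 1.282 = 3.242.
d_min = 3.242 × √(2/492) = 3.242 × 0.0638 = 0.207.

d_min ≈ 0.21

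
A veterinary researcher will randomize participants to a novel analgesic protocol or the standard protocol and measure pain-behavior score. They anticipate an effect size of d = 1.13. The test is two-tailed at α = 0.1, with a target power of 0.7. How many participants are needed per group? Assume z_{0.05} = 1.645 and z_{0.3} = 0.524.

For two independent groups with equal n: n = 2·((z_{α/2} + z_β) / d)².
z_{α/2} + z_β = 1.645 + 0.524 = 2.169.
n = 2 × (2.169 / 1.13)² = 2 × 1.919² = 2 × 3.68 = 7.4.
Round up to the next whole participant.

n = 8 per group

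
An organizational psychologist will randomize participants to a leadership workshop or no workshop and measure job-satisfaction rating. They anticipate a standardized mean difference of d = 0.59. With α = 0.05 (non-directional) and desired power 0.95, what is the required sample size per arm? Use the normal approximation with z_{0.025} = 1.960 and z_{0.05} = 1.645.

For two independent groups with equal n: n = 2·((z_{α/2} + z_β) / d)².
z_{α/2} + z_β = 1.960 + 1.645 = 3.605.
n = 2 × (3.605 / 0.59)² = 2 × 6.110² = 2 × 37.33 = 74.7.
Round up to the next whole participant.

n = 75 per group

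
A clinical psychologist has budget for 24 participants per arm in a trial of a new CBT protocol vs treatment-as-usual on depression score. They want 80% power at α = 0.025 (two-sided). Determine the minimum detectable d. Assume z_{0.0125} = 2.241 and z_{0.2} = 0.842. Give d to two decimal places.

d_min ≈ 0.89

For two independent groups of n = 24 each: d_min = (z_{α/2} + z_β)·√(2/n).
z-sum = 2.241 + 0.842 = 3.083.
d_min = 3.083 × √(2/24) = 3.083 × 0.2887 = 0.890.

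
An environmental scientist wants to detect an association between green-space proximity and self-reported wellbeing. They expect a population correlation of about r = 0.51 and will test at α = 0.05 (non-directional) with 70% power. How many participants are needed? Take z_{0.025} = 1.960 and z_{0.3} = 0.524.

Fisher's z: C = ½·ln((1+r)/(1−r)) = ½·ln(3.0816) = 0.5627.
n = ((z_{α/2} + z_β)/C)² + 3.
(1.960 + 0.524) / 0.5627 = 2.484 / 0.5627 = 4.414.
n = 4.414² + 3 = 19.49 + 3 = 22.5.
Round up.

n = 23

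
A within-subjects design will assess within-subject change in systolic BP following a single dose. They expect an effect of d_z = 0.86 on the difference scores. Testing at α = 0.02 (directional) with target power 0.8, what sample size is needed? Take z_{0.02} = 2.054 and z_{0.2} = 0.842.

n = 12 pairs

For a paired (one-sample on differences) test: n = ((z_{α} + z_β) / d)².
z_{α} + z_β = 2.054 + 0.842 = 2.896.
n = (2.896 / 0.86)² = 3.367² = 11.34.
Round up.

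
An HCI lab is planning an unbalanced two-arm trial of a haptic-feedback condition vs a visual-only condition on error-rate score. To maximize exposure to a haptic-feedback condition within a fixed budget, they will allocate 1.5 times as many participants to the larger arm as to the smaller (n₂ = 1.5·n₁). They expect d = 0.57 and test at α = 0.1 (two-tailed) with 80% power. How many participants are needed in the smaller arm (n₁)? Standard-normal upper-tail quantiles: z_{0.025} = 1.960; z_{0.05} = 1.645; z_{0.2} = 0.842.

n₁ = 32

With allocation ratio k = n₂/n₁ = 1.5, Var(x̄₁−x̄₂) = σ²(1/n₁ + 1/(k·n₁)) = σ²·(k+1)/(k·n₁).
So n₁ = (1 + 1/k)·((z_{α/2} + z_β)/d)² = 1.667 × (2.487/0.57)².
n₁ = 1.667 × 19.04 = 31.7.
Round up: n₁ = 32, giving n₂ = 1.5 × 32 = 48.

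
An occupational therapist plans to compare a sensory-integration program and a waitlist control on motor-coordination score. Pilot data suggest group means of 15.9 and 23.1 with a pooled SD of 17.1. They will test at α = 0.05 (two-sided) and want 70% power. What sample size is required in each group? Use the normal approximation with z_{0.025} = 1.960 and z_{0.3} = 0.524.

n = 70 per group

Cohen's d = |M₁ − M₂| / SD_pooled = |15.9 − 23.1| / 17.1 = 7.2 / 17.1 = 0.421.
For two independent groups with equal n: n = 2·((z_{α/2} + z_β) / d)².
z_{α/2} + z_β = 1.960 + 0.524 = 2.484.
n = 2 × (2.484 / 0.421)² = 2 × 5.900² = 2 × 34.81 = 69.6.
Round up to the next whole participant.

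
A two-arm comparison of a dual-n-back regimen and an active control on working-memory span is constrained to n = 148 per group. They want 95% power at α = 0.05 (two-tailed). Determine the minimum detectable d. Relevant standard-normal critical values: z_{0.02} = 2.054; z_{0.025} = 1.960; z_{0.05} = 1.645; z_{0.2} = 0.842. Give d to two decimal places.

For two independent groups of n = 148 each: d_min = (z_{α/2} + z_β)·√(2/n).
z-sum = 1.960 + 1.645 = 3.605.
d_min = 3.605 × √(2/148) = 3.605 × 0.1162 = 0.419.

d_min ≈ 0.42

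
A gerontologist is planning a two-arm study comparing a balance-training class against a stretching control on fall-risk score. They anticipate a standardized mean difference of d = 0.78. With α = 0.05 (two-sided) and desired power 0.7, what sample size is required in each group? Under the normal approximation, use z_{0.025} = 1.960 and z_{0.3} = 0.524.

For two independent groups with equal n: n = 2·((z_{α/2} + z_β) / d)².
z_{α/2} + z_β = 1.960 + 0.524 = 2.484.
n = 2 × (2.484 / 0.78)² = 2 × 3.185² = 2 × 10.14 = 20.3.
Round up to the next whole participant.

n = 21 per group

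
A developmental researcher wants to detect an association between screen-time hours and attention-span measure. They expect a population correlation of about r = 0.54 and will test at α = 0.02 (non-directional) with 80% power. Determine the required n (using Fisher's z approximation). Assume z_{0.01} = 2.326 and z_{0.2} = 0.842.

Fisher's z: C = ½·ln((1+r)/(1−r)) = ½·ln(3.3478) = 0.6042.
n = ((z_{α/2} + z_β)/C)² + 3.
(2.326 + 0.842) / 0.6042 = 3.168 / 0.6042 = 5.243.
n = 5.243² + 3 = 27.49 + 3 = 30.5.
Round up.

n = 31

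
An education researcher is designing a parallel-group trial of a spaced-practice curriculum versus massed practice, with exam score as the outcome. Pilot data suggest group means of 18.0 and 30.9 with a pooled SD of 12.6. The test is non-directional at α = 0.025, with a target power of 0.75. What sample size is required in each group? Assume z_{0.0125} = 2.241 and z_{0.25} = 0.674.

Cohen's d = |M₁ − M₂| / SD_pooled = |18.0 − 30.9| / 12.6 = 12.9 / 12.6 = 1.024.
For two independent groups with equal n: n = 2·((z_{α/2} + z_β) / d)².
z_{α/2} + z_β = 2.241 + 0.674 = 2.915.
n = 2 × (2.915 / 1.024)² = 2 × 2.847² = 2 × 8.10 = 16.2.
Round up to the next whole participant.

n = 17 per group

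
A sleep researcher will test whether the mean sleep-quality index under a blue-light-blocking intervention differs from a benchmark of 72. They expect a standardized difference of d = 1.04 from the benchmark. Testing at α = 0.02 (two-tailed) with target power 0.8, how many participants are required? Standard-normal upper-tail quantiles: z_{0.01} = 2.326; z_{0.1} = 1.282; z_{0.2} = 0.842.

n = 10

For a one-sample test: n = ((z_{α/2} + z_β) / d)².
z_{α/2} + z_β = 2.326 + 0.842 = 3.168.
n = (3.168 / 1.04)² = 3.046² = 9.28.
Round up.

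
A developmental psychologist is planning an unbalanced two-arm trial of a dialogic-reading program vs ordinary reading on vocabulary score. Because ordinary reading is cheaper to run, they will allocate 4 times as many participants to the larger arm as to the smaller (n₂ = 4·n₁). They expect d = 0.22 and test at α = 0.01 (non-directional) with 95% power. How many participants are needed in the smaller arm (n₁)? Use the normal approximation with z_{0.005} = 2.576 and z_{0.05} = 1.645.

With allocation ratio k = n₂/n₁ = 4, Var(x̄₁−x̄₂) = σ²(1/n₁ + 1/(k·n₁)) = σ²·(k+1)/(k·n₁).
So n₁ = (1 + 1/k)·((z_{α/2} + z_β)/d)² = 1.250 × (4.221/0.22)².
n₁ = 1.250 × 368.12 = 460.1.
Round up: n₁ = 461, giving n₂ = 4 × 461 = 1844.

n₁ = 461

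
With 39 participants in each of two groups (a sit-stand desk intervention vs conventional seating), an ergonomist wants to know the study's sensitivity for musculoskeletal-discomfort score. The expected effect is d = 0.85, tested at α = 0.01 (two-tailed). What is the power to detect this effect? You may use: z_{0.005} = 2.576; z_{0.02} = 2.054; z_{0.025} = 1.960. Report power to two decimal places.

power ≈ 0.88

For two equal groups, power = Φ(d·√(n/2) − z_{α/2}).
d·√(n/2) = 0.85 × √(39/2) = 0.85 × 4.416 = 3.753.
z_β = 3.753 − 2.576 = 1.177.
Power = Φ(1.177) = 0.881.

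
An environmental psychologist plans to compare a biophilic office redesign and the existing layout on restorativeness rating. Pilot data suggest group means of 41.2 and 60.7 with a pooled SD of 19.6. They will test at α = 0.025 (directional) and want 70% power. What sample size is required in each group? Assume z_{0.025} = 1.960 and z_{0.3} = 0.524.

n = 13 per group

Cohen's d = |M₁ − M₂| / SD_pooled = |41.2 − 60.7| / 19.6 = 19.5 / 19.6 = 0.995.
For two independent groups with equal n: n = 2·((z_{α} + z_β) / d)².
z_{α} + z_β = 1.960 + 0.524 = 2.484.
n = 2 × (2.484 / 0.995)² = 2 × 2.496² = 2 × 6.23 = 12.5.
Round up to the next whole participant.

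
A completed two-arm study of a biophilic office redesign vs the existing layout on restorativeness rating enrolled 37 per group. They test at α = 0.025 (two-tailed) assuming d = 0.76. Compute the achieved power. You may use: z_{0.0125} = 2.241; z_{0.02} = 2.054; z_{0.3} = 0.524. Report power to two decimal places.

For two equal groups, power = Φ(d·√(n/2) − z_{α/2}).
d·√(n/2) = 0.76 × √(37/2) = 0.76 × 4.301 = 3.269.
z_β = 3.269 − 2.241 = 1.028.
Power = Φ(1.028) = 0.848.

power ≈ 0.85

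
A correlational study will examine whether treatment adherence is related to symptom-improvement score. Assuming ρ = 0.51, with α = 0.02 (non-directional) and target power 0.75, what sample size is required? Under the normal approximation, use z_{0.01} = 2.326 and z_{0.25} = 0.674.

n = 32

Fisher's z: C = ½·ln((1+r)/(1−r)) = ½·ln(3.0816) = 0.5627.
n = ((z_{α/2} + z_β)/C)² + 3.
(2.326 + 0.674) / 0.5627 = 3.000 / 0.5627 = 5.331.
n = 5.331² + 3 = 28.42 + 3 = 31.4.
Round up.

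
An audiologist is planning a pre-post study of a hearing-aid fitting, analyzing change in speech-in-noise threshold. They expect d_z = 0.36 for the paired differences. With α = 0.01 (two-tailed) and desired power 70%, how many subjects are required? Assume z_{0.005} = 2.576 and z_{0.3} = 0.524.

n = 75 pairs

For a paired (one-sample on differences) test: n = ((z_{α/2} + z_β) / d)².
z_{α/2} + z_β = 2.576 + 0.524 = 3.100.
n = (3.100 / 0.36)² = 8.611² = 74.15.
Round up.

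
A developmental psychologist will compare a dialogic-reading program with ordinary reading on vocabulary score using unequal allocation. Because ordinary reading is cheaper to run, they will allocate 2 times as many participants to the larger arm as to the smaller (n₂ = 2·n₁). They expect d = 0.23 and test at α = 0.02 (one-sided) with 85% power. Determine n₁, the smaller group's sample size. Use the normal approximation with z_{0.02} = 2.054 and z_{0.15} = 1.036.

With allocation ratio k = n₂/n₁ = 2, Var(x̄₁−x̄₂) = σ²(1/n₁ + 1/(k·n₁)) = σ²·(k+1)/(k·n₁).
So n₁ = (1 + 1/k)·((z_{α} + z_β)/d)² = 1.500 × (3.090/0.23)².
n₁ = 1.500 × 180.49 = 270.7.
Round up: n₁ = 271, giving n₂ = 2 × 271 = 542.

n₁ = 271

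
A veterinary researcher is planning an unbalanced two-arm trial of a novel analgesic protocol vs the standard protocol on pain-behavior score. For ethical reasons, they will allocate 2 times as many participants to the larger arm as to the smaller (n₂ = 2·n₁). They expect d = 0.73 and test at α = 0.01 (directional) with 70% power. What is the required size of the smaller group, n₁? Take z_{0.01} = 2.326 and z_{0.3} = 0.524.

With allocation ratio k = n₂/n₁ = 2, Var(x̄₁−x̄₂) = σ²(1/n₁ + 1/(k·n₁)) = σ²·(k+1)/(k·n₁).
So n₁ = (1 + 1/k)·((z_{α} + z_β)/d)² = 1.500 × (2.850/0.73)².
n₁ = 1.500 × 15.24 = 22.9.
Round up: n₁ = 23, giving n₂ = 2 × 23 = 46.

n₁ = 23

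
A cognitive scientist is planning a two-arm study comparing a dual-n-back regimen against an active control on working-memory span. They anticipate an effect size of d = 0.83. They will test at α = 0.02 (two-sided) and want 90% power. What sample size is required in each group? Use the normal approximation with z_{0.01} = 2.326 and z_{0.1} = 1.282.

For two independent groups with equal n: n = 2·((z_{α/2} + z_β) / d)².
z_{α/2} + z_β = 2.326 + 1.282 = 3.608.
n = 2 × (3.608 / 0.83)² = 2 × 4.347² = 2 × 18.90 = 37.8.
Round up to the next whole participant.

n = 38 per group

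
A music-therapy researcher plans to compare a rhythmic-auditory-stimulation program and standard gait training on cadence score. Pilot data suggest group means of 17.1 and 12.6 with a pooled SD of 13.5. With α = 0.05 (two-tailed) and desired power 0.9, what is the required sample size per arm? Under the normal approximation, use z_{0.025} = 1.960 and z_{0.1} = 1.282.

Cohen's d = |M₁ − M₂| / SD_pooled = |17.1 − 12.6| / 13.5 = 4.5 / 13.5 = 0.333.
For two independent groups with equal n: n = 2·((z_{α/2} + z_β) / d)².
z_{α/2} + z_β = 1.960 + 1.282 = 3.242.
n = 2 × (3.242 / 0.333)² = 2 × 9.736² = 2 × 94.78 = 189.6.
Round up to the next whole participant.

n = 190 per group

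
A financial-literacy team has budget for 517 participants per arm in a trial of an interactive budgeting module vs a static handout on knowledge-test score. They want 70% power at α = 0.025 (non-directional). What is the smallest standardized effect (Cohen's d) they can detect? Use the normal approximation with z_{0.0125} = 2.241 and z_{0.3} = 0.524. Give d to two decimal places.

For two independent groups of n = 517 each: d_min = (z_{α/2} + z_β)·√(2/n).
z-sum = 2.241 + 0.524 = 2.765.
d_min = 2.765 × √(2/517) = 2.765 × 0.0622 = 0.172.

d_min ≈ 0.17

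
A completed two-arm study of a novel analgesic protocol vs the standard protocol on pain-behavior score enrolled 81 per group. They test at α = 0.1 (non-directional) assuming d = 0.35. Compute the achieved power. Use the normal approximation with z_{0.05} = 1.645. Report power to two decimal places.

power ≈ 0.72

For two equal groups, power = Φ(d·√(n/2) − z_{α/2}).
d·√(n/2) = 0.35 × √(81/2) = 0.35 × 6.364 = 2.227.
z_β = 2.227 − 1.645 = 0.582.
Power = Φ(0.582) = 0.720.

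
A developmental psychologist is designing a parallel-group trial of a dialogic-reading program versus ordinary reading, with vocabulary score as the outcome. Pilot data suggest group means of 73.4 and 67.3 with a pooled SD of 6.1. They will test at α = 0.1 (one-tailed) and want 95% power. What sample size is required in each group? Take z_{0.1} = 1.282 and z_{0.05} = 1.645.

n = 18 per group

Cohen's d = |M₁ − M₂| / SD_pooled = |73.4 − 67.3| / 6.1 = 6.1 / 6.1 = 1.000.
For two independent groups with equal n: n = 2·((z_{α} + z_β) / d)².
z_{α} + z_β = 1.282 + 1.645 = 2.927.
n = 2 × (2.927 / 1.000)² = 2 × 2.927² = 2 × 8.57 = 17.1.
Round up to the next whole participant.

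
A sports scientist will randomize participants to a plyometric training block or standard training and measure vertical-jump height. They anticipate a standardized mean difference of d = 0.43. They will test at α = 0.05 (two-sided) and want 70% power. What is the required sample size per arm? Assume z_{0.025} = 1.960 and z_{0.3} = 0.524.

For two independent groups with equal n: n = 2·((z_{α/2} + z_β) / d)².
z_{α/2} + z_β = 1.960 + 0.524 = 2.484.
n = 2 × (2.484 / 0.43)² = 2 × 5.777² = 2 × 33.37 = 66.7.
Round up to the next whole participant.

n = 67 per group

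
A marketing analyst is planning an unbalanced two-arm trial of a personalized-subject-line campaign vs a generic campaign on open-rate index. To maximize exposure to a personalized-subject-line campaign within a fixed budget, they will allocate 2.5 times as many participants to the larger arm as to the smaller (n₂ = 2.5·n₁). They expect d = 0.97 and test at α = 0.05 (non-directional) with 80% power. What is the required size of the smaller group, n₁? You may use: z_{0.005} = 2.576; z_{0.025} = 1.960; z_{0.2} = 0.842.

With allocation ratio k = n₂/n₁ = 2.5, Var(x̄₁−x̄₂) = σ²(1/n₁ + 1/(k·n₁)) = σ²·(k+1)/(k·n₁).
So n₁ = (1 + 1/k)·((z_{α/2} + z_β)/d)² = 1.400 × (2.802/0.97)².
n₁ = 1.400 × 8.34 = 11.7.
Round up: n₁ = 12, giving n₂ = 2.5 × 12 = 30.

n₁ = 12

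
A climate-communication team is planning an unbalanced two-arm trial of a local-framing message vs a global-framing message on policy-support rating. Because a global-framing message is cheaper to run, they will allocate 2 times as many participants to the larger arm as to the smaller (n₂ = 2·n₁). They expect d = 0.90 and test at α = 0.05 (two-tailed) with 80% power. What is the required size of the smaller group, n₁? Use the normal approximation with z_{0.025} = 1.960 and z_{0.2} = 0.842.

n₁ = 15

With allocation ratio k = n₂/n₁ = 2, Var(x̄₁−x̄₂) = σ²(1/n₁ + 1/(k·n₁)) = σ²·(k+1)/(k·n₁).
So n₁ = (1 + 1/k)·((z_{α/2} + z_β)/d)² = 1.500 × (2.802/0.90)².
n₁ = 1.500 × 9.69 = 14.5.
Round up: n₁ = 15, giving n₂ = 2 × 15 = 30.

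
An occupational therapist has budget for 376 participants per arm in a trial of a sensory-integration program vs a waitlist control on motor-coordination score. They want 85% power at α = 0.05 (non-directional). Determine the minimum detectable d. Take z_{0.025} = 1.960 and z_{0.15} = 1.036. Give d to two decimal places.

d_min ≈ 0.22

For two independent groups of n = 376 each: d_min = (z_{α/2} + z_β)·√(2/n).
z-sum = 1.960 + 1.036 = 2.996.
d_min = 2.996 × √(2/376) = 2.996 × 0.0729 = 0.219.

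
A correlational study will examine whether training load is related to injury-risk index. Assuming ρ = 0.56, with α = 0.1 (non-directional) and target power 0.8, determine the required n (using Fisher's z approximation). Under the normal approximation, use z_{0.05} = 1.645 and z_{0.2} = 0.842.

n = 19

Fisher's z: C = ½·ln((1+r)/(1−r)) = ½·ln(3.5455) = 0.6328.
n = ((z_{α/2} + z_β)/C)² + 3.
(1.645 + 0.842) / 0.6328 = 2.487 / 0.6328 = 3.930.
n = 3.930² + 3 = 15.45 + 3 = 18.4.
Round up.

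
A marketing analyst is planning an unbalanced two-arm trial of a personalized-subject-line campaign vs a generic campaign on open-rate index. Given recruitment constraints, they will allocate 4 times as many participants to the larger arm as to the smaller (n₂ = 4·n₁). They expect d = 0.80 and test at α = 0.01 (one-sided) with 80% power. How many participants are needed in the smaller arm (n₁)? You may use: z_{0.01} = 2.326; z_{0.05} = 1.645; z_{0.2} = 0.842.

With allocation ratio k = n₂/n₁ = 4, Var(x̄₁−x̄₂) = σ²(1/n₁ + 1/(k·n₁)) = σ²·(k+1)/(k·n₁).
So n₁ = (1 + 1/k)·((z_{α} + z_β)/d)² = 1.250 × (3.168/0.80)².
n₁ = 1.250 × 15.68 = 19.6.
Round up: n₁ = 20, giving n₂ = 4 × 20 = 80.

n₁ = 20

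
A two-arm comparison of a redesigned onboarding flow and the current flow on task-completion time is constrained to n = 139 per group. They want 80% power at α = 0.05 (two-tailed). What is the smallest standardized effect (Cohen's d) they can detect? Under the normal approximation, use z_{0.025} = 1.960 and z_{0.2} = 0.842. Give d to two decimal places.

d_min ≈ 0.34

For two independent groups of n = 139 each: d_min = (z_{α/2} + z_β)·√(2/n).
z-sum = 1.960 + 0.842 = 2.802.
d_min = 2.802 × √(2/139) = 2.802 × 0.1200 = 0.336.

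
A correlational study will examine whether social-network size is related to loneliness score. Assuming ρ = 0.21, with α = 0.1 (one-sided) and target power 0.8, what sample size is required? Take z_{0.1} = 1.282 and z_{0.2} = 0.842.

n = 103

Fisher's z: C = ½·ln((1+r)/(1−r)) = ½·ln(1.5316) = 0.2132.
n = ((z_{α} + z_β)/C)² + 3.
(1.282 + 0.842) / 0.2132 = 2.124 / 0.2132 = 9.962.
n = 9.962² + 3 = 99.25 + 3 = 102.3.
Round up.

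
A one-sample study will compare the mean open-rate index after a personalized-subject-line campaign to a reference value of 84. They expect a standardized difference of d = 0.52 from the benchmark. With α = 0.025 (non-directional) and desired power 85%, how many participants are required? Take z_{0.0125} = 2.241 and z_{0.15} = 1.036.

For a one-sample test: n = ((z_{α/2} + z_β) / d)².
z_{α/2} + z_β = 2.241 + 1.036 = 3.277.
n = (3.277 / 0.52)² = 6.302² = 39.71.
Round up.

n = 40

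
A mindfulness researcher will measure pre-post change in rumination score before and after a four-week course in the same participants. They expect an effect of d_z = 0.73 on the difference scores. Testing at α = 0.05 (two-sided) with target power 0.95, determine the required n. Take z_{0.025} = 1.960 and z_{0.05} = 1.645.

For a paired (one-sample on differences) test: n = ((z_{α/2} + z_β) / d)².
z_{α/2} + z_β = 1.960 + 1.645 = 3.605.
n = (3.605 / 0.73)² = 4.938² = 24.39.
Round up.

n = 25 pairs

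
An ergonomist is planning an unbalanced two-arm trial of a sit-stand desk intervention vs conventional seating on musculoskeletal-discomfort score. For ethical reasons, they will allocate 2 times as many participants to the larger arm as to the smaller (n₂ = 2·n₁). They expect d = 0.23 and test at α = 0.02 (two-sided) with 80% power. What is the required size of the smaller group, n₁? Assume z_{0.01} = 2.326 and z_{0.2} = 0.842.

With allocation ratio k = n₂/n₁ = 2, Var(x̄₁−x̄₂) = σ²(1/n₁ + 1/(k·n₁)) = σ²·(k+1)/(k·n₁).
So n₁ = (1 + 1/k)·((z_{α/2} + z_β)/d)² = 1.500 × (3.168/0.23)².
n₁ = 1.500 × 189.72 = 284.6.
Round up: n₁ = 285, giving n₂ = 2 × 285 = 570.

n₁ = 285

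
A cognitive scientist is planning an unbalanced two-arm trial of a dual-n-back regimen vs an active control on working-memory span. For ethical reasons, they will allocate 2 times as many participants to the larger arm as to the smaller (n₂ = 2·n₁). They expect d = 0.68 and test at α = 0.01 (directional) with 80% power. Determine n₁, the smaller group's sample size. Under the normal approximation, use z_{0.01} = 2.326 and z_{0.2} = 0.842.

n₁ = 33

With allocation ratio k = n₂/n₁ = 2, Var(x̄₁−x̄₂) = σ²(1/n₁ + 1/(k·n₁)) = σ²·(k+1)/(k·n₁).
So n₁ = (1 + 1/k)·((z_{α} + z_β)/d)² = 1.500 × (3.168/0.68)².
n₁ = 1.500 × 21.70 = 32.6.
Round up: n₁ = 33, giving n₂ = 2 × 33 = 66.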